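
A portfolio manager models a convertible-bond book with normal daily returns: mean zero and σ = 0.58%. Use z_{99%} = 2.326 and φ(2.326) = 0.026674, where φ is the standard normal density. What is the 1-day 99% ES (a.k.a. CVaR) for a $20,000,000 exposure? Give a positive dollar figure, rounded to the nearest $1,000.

$309,000

Tail multiplier: φ(z)/(1−α) = 0.026674 / 0.01 = 2.667.
ES = 0.58% × 2.667 = 1.547%.
On $20,000,000: 0.01547 × $20,000,000 = $309,400.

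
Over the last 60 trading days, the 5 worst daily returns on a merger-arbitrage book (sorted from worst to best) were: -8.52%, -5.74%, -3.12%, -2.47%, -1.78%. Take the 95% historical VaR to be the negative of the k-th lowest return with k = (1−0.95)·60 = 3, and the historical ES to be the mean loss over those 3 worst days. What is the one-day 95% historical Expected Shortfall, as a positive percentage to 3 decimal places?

5.793%

The 3 worst returns sum to -17.38%.
ES = −(-17.38%) / 3 = 5.7933…% ≈ 5.793%.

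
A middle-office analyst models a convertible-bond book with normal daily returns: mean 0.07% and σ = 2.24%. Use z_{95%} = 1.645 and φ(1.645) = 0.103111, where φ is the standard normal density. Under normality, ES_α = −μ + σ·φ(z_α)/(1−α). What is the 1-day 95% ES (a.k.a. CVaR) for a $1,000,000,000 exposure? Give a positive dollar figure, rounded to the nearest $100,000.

Tail multiplier: φ(z)/(1−α) = 0.103111 / 0.05 = 2.062.
ES = −(0.07%) + 2.24% × 2.062 = 4.549%.
On $1,000,000,000: 0.04549 × $1,000,000,000 = $45,490,000.

$45,500,000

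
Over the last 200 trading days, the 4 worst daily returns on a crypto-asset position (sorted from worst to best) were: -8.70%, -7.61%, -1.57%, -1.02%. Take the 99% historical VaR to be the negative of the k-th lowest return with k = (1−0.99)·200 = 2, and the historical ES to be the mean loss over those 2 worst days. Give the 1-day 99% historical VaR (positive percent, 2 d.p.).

k = 2; the 2nd lowest return is -7.61%, so VaR = 7.61%.

7.61%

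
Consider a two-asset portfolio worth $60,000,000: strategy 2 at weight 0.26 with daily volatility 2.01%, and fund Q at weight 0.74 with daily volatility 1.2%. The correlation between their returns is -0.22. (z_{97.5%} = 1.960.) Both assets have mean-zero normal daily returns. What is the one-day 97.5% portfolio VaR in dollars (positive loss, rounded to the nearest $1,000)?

σ_p² = 0.26²·2.01² + 0.74²·1.2² + 2·-0.22·0.26·0.74·2.01·1.2 = 0.8575 (%²).
σ_p = √0.8575 = 0.926%.
VaR = 1.960 × 0.926% = 1.815%; on $60,000,000 that is $1,089,000.

$1,089,000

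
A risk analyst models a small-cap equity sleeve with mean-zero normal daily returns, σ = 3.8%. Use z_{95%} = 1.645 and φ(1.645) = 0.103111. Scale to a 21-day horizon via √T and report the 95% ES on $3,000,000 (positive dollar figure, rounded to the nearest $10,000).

σ_{21d} = 3.8% × √21 = 17.414%.
ES multiplier = φ(z)/(1−α) = 0.103111/0.05 = 2.062.
ES = 17.414% × 2.062 = 35.908%; on $3,000,000: $1,077,240.

$1,080,000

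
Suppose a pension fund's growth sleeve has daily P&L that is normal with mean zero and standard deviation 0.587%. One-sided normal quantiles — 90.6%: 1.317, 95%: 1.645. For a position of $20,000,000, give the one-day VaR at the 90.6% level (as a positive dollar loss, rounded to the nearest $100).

$154,600

VaR = z·σ = 1.317 × 0.587% = 0.773%.
On $20,000,000: 0.00773 × $20,000,000 = $154,600.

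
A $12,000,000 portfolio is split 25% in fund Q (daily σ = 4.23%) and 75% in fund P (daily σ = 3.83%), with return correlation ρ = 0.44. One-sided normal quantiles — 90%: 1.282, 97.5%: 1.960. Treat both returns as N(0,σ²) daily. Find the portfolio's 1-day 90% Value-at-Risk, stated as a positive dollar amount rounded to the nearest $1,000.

σ_p² = 0.25²·4.23² + 0.75²·3.83² + 2·0.44·0.25·0.75·4.23·3.83 = 12.0427 (%²).
σ_p = √12.0427 = 3.470%.
VaR = 1.282 × 3.470% = 4.449%; on $12,000,000 that is $533,880.

$534,000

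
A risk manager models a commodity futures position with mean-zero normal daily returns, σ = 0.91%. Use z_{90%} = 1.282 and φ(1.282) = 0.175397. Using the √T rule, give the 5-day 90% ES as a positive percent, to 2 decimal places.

3.57%

σ_{5d} = 0.91% × √5 = 2.035%.
ES multiplier = φ(z)/(1−α) = 0.175397/0.1 = 1.754.
ES = 2.035% × 1.754 = 3.569%.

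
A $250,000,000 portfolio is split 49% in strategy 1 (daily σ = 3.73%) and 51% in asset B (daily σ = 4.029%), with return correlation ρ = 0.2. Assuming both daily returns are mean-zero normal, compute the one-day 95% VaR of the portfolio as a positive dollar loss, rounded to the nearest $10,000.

$12,380,000

σ_p² = 0.49²·3.73² + 0.51²·4.029² + 2·0.2·0.49·0.51·3.73·4.029 = 9.0649 (%²).
σ_p = √9.0649 = 3.011%.
At 95%, z = 1.645.
VaR = 1.645 × 3.011% = 4.953%; on $250,000,000 that is $12,382,500.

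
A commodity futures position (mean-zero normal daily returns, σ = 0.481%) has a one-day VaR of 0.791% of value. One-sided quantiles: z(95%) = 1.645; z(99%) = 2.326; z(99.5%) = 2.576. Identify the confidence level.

Implied z = VaR/σ = 0.791 / 0.481 = 1.644.
This matches z(95%) = 1.645.

95%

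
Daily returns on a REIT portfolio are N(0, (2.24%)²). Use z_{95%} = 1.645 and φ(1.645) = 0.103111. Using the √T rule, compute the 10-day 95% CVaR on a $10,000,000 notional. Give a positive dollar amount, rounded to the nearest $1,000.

σ_{10d} = 2.24% × √10 = 7.084%.
ES multiplier = φ(z)/(1−α) = 0.103111/0.05 = 2.062.
ES = 7.084% × 2.062 = 14.607%; on $10,000,000: $1,460,700.

$1,461,000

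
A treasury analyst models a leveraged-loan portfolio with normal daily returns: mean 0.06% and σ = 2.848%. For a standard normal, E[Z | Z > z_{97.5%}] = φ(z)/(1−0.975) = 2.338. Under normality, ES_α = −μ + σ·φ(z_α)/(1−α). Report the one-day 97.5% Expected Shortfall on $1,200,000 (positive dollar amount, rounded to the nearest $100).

ES = −(0.06%) + 2.848% × 2.338 = 6.599%.
On $1,200,000: 0.06599 × $1,200,000 = $79,188.

$79,200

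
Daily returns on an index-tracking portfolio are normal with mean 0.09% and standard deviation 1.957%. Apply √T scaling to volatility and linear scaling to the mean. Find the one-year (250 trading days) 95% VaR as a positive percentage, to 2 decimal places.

At 95%, z = 1.645.
σ_{250d} = 1.957% × √250 = 30.943%; μ_{250d} = 250 × 0.09% = 22.500%.
VaR = −(22.500%) + 1.645 × 30.943% = 28.401%.

28.40%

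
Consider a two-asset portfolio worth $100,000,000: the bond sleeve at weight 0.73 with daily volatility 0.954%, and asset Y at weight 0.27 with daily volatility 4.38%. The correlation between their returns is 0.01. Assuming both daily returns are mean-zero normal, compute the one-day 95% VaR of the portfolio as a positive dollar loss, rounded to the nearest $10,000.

σ_p² = 0.73²·0.954² + 0.27²·4.38² + 2·0.01·0.73·0.27·0.954·4.38 = 1.9000 (%²).
σ_p = √1.9000 = 1.378%.
At 95%, z = 1.645.
VaR = 1.645 × 1.378% = 2.267%; on $100,000,000 that is $2,267,000.

$2,270,000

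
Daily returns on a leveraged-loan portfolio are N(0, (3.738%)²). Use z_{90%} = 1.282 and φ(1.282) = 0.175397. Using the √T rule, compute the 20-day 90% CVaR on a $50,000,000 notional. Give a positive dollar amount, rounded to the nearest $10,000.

σ_{20d} = 3.738% × √20 = 16.717%.
ES multiplier = φ(z)/(1−α) = 0.175397/0.1 = 1.754.
ES = 16.717% × 1.754 = 29.322%; on $50,000,000: $14,661,000.

$14,660,000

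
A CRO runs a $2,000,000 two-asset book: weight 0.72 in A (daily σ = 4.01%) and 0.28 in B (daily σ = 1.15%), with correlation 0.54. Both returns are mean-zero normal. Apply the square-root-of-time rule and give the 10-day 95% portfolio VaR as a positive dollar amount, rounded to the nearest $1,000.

σ_p = √(0.72²·4.01² + 0.28²·1.15² + 2·0.54·0.72·0.28·4.01·1.15) = 3.073%.
σ_{10d} = 3.073% × √10 = 9.718%.
z(95%) = 1.645.
VaR = 1.645 × 9.718% = 15.986%; on $2,000,000 that is $319,720.

$320,000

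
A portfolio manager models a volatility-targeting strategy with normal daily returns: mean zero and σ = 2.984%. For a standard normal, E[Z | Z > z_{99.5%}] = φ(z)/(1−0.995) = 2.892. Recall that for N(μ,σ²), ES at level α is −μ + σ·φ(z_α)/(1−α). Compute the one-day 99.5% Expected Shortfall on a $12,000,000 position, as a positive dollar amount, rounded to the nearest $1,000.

ES = 2.984% × 2.892 = 8.630%.
On $12,000,000: 0.08630 × $12,000,000 = $1,035,600.

$1,036,000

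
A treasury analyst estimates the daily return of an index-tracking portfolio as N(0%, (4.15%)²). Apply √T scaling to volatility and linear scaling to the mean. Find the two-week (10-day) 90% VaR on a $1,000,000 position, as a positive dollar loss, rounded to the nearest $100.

At 90%, z = 1.282.
σ_{10d} = 4.15% × √10 = 13.123%.
VaR = 1.282 × 13.123% = 16.824%.
On $1,000,000: 0.16824 × $1,000,000 = $168,240.

$168,200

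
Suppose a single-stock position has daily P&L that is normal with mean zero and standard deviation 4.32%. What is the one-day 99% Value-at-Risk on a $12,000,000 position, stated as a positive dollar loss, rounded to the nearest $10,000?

$1,210,000

At 99% one-sided, z = 2.326.
VaR = z·σ = 2.326 × 4.32% = 10.048%.
On $12,000,000: 0.10048 × $12,000,000 = $1,205,760.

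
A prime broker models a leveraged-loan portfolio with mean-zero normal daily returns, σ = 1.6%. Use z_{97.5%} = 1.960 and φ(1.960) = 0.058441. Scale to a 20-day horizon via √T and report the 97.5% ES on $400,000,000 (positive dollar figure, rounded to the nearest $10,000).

σ_{20d} = 1.6% × √20 = 7.155%.
ES multiplier = φ(z)/(1−α) = 0.058441/0.025 = 2.338.
ES = 7.155% × 2.338 = 16.728%; on $400,000,000: $66,912,000.

$66,910,000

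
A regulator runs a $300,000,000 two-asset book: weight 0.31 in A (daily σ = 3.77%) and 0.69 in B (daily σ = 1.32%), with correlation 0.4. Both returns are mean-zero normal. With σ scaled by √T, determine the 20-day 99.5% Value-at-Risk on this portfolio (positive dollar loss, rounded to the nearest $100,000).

$60,300,000

σ_p = √(0.31²·3.77² + 0.69²·1.32² + 2·0.4·0.31·0.69·3.77·1.32) = 1.746%.
σ_{20d} = 1.746% × √20 = 7.808%.
z(99.5%) = 2.576.
VaR = 2.576 × 7.808% = 20.113%; on $300,000,000 that is $60,339,000.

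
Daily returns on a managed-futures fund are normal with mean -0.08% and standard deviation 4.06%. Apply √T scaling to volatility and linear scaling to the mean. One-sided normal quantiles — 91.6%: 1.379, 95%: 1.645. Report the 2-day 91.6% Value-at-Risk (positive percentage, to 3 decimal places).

8.078%

σ_{2d} = 4.06% × √2 = 5.742%; μ_{2d} = 2 × -0.08% = -0.160%.
VaR = −(-0.160%) + 1.379 × 5.742% = 8.078%.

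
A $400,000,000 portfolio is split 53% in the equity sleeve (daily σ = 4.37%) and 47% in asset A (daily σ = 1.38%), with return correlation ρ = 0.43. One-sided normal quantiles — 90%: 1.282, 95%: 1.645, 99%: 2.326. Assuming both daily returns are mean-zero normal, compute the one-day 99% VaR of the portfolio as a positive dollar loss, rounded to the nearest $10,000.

σ_p² = 0.53²·4.37² + 0.47²·1.38² + 2·0.43·0.53·0.47·4.37·1.38 = 7.0769 (%²).
σ_p = √7.0769 = 2.660%.
VaR = 2.326 × 2.660% = 6.187%; on $400,000,000 that is $24,748,000.

$24,750,000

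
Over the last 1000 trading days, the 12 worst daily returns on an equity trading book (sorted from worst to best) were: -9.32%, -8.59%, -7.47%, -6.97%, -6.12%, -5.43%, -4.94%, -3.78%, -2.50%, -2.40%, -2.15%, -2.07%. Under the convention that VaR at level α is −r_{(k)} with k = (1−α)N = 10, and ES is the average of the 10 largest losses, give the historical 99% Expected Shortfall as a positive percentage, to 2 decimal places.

The 10 worst returns sum to -57.52%.
ES = −(-57.52%) / 10 = 5.752% ≈ 5.75%.

5.75%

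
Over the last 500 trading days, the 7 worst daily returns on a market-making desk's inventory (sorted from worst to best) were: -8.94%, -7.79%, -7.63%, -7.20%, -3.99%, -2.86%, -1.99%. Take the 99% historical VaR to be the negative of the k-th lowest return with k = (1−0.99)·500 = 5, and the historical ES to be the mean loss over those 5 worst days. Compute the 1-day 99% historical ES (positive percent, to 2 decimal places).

7.11%

The 5 worst returns sum to -35.55%.
ES = −(-35.55%) / 5 = 7.11%.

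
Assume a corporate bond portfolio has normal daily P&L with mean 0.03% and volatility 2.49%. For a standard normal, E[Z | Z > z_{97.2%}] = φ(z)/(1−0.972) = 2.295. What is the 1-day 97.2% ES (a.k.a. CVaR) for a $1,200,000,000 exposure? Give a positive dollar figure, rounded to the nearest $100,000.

$68,200,000

ES = −(0.03%) + 2.49% × 2.295 = 5.685%.
On $1,200,000,000: 0.05685 × $1,200,000,000 = $68,220,000.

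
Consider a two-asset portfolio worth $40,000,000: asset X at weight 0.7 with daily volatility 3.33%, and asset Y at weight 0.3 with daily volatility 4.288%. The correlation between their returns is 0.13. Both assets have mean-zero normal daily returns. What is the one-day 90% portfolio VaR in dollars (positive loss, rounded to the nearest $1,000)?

$1,438,000

σ_p² = 0.7²·3.33² + 0.3²·4.288² + 2·0.13·0.7·0.3·3.33·4.288 = 7.8680 (%²).
σ_p = √7.8680 = 2.805%.
At 90%, z = 1.282.
VaR = 1.282 × 2.805% = 3.596%; on $40,000,000 that is $1,438,400.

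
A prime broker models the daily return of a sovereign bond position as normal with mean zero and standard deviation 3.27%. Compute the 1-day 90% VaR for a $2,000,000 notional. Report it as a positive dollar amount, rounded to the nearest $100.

$83,800

At 90% one-sided, z = 1.282.
VaR = z·σ = 1.282 × 3.27% = 4.192%.
On $2,000,000: 0.04192 × $2,000,000 = $83,840.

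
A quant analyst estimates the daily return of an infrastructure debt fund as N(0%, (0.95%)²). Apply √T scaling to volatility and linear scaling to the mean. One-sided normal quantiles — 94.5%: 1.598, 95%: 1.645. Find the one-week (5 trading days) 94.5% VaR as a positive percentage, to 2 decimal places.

3.39%

σ_{5d} = 0.95% × √5 = 2.124%.
VaR = 1.598 × 2.124% = 3.394%.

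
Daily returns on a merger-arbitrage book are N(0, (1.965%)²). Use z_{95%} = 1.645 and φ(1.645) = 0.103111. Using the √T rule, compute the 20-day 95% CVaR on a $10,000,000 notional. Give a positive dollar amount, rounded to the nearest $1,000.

σ_{20d} = 1.965% × √20 = 8.788%.
ES multiplier = φ(z)/(1−α) = 0.103111/0.05 = 2.062.
ES = 8.788% × 2.062 = 18.121%; on $10,000,000: $1,812,100.

$1,812,000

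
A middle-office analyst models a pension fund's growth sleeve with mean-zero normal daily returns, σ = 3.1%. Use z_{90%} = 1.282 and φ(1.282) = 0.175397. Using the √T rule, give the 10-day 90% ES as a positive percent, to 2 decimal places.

17.19%

σ_{10d} = 3.1% × √10 = 9.803%.
ES multiplier = φ(z)/(1−α) = 0.175397/0.1 = 1.754.
ES = 9.803% × 1.754 = 17.194%.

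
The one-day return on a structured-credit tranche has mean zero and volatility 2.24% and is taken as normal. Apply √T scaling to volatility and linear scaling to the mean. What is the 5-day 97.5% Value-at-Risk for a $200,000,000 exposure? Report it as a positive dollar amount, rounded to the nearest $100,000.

At 97.5%, z = 1.960.
σ_{5d} = 2.24% × √5 = 5.009%.
VaR = 1.960 × 5.009% = 9.818%.
On $200,000,000: 0.09818 × $200,000,000 = $19,636,000.

$19,600,000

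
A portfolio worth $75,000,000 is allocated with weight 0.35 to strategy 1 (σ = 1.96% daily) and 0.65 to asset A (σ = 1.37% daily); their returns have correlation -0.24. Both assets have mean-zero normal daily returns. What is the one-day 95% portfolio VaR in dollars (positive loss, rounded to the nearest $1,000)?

$1,215,000

σ_p² = 0.35²·1.96² + 0.65²·1.37² + 2·-0.24·0.35·0.65·1.96·1.37 = 0.9704 (%²).
σ_p = √0.9704 = 0.985%.
At 95%, z = 1.645.
VaR = 1.645 × 0.985% = 1.620%; on $75,000,000 that is $1,215,000.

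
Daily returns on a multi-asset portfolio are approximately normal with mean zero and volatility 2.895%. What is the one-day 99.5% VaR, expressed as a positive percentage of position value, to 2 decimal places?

7.46%

At 99.5% one-sided, z = 2.576.
VaR = z·σ = 2.576 × 2.895% = 7.458%.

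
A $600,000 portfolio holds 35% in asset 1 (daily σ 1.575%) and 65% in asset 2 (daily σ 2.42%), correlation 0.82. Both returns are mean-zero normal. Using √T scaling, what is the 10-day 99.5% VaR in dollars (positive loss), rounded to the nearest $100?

$100,200

σ_p = √(0.35²·1.575² + 0.65²·2.42² + 2·0.82·0.35·0.65·1.575·2.42) = 2.049%.
σ_{10d} = 2.049% × √10 = 6.480%.
z(99.5%) = 2.576.
VaR = 2.576 × 6.480% = 16.692%; on $600,000 that is $100,152.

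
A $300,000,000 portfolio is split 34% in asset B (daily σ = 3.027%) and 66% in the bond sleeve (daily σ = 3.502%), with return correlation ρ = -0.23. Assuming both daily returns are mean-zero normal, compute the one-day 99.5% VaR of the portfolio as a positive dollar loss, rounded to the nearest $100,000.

σ_p² = 0.34²·3.027² + 0.66²·3.502² + 2·-0.23·0.34·0.66·3.027·3.502 = 5.3072 (%²).
σ_p = √5.3072 = 2.304%.
At 99.5%, z = 2.576.
VaR = 2.576 × 2.304% = 5.935%; on $300,000,000 that is $17,805,000.

$17,800,000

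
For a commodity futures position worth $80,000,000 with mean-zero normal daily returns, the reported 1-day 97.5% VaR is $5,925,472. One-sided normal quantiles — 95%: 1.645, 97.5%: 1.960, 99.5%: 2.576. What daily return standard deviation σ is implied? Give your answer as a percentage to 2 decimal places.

3.78%

VaR as a fraction: $5,925,472 / $80,000,000 = 7.407%.
σ = VaR / z = 7.407% / 1.960 = 3.779%.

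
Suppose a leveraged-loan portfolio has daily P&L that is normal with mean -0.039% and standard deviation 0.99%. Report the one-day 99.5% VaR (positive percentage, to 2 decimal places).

2.59%

At 99.5% one-sided, z = 2.576.
VaR = −μ + z·σ = −(-0.039%) + 2.576 × 0.99% = 2.589%.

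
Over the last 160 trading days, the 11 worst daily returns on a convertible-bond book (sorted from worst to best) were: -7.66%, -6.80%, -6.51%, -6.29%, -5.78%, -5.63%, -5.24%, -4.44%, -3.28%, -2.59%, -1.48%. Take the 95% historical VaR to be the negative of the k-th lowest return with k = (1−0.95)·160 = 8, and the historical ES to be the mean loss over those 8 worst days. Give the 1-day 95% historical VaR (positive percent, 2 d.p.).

k = 8; the 8th lowest return is -4.44%, so VaR = 4.44%.

4.44%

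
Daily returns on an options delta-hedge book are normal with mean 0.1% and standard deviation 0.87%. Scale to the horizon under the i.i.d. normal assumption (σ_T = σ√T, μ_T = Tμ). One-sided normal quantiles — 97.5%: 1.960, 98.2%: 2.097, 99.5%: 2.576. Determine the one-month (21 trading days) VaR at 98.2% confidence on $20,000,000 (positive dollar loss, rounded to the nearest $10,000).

σ_{21d} = 0.87% × √21 = 3.987%; μ_{21d} = 21 × 0.1% = 2.100%.
VaR = −(2.100%) + 2.097 × 3.987% = 6.261%.
On $20,000,000: 0.06261 × $20,000,000 = $1,252,200.

$1,250,000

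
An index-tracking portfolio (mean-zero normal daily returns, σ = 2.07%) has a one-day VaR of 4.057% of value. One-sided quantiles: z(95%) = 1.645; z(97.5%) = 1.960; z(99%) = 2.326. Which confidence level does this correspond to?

Implied z = VaR/σ = 4.057 / 2.07 = 1.960.
This matches z(97.5%) = 1.960.

97.5%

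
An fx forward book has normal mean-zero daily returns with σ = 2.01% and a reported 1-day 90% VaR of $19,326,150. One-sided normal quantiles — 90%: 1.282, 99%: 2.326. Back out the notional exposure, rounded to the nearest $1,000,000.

$750,000,000

VaR as a fraction of value: z·σ = 1.282 × 2.01% = 2.57682%.
Position = $19,326,150 / 0.0257682 = $750,000,000.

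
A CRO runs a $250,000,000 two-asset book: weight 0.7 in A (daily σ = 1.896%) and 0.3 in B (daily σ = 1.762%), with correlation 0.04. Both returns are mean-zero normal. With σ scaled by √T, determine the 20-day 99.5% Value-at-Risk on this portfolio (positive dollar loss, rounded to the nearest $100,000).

$41,700,000

σ_p = √(0.7²·1.896² + 0.3²·1.762² + 2·0.04·0.7·0.3·1.896·1.762) = 1.448%.
σ_{20d} = 1.448% × √20 = 6.476%.
z(99.5%) = 2.576.
VaR = 2.576 × 6.476% = 16.682%; on $250,000,000 that is $41,705,000.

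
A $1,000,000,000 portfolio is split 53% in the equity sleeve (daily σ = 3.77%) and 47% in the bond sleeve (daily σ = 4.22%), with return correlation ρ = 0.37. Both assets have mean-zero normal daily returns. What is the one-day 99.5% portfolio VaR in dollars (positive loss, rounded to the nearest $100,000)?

σ_p² = 0.53²·3.77² + 0.47²·4.22² + 2·0.37·0.53·0.47·3.77·4.22 = 10.8589 (%²).
σ_p = √10.8589 = 3.295%.
At 99.5%, z = 2.576.
VaR = 2.576 × 3.295% = 8.488%; on $1,000,000,000 that is $84,880,000.

$84,900,000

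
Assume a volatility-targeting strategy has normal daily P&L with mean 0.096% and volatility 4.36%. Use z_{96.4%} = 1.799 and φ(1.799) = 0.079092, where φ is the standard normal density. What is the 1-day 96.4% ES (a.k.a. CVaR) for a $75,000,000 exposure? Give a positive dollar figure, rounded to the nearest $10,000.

$7,110,000

Tail multiplier: φ(z)/(1−α) = 0.079092 / 0.036 = 2.197.
ES = −(0.096%) + 4.36% × 2.197 = 9.483%.
On $75,000,000: 0.09483 × $75,000,000 = $7,112,250.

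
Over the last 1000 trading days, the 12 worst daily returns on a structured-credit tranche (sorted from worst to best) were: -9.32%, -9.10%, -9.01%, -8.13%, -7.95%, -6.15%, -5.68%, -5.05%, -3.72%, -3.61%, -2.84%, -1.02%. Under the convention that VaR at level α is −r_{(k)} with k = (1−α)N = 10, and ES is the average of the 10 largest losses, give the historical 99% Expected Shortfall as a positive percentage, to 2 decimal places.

6.77%

The 10 worst returns sum to -67.72%.
ES = −(-67.72%) / 10 = 6.772% ≈ 6.77%.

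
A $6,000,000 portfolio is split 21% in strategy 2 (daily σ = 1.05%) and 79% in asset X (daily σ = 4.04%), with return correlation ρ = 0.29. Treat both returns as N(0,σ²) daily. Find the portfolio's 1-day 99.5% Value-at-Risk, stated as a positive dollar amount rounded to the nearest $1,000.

$504,000

σ_p² = 0.21²·1.05² + 0.79²·4.04² + 2·0.29·0.21·0.79·1.05·4.04 = 10.6431 (%²).
σ_p = √10.6431 = 3.262%.
At 99.5%, z = 2.576.
VaR = 2.576 × 3.262% = 8.403%; on $6,000,000 that is $504,180.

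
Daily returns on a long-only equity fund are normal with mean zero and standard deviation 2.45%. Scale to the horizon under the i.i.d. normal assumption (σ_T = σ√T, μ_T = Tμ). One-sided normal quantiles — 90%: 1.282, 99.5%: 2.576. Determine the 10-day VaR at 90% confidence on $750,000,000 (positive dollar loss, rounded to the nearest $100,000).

$74,500,000

σ_{10d} = 2.45% × √10 = 7.748%.
VaR = 1.282 × 7.748% = 9.933%.
On $750,000,000: 0.09933 × $750,000,000 = $74,497,500.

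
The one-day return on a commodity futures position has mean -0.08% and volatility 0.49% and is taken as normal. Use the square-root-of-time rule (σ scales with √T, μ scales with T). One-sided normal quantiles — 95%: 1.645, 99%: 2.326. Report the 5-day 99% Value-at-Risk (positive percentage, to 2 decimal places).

σ_{5d} = 0.49% × √5 = 1.096%; μ_{5d} = 5 × -0.08% = -0.400%.
VaR = −(-0.400%) + 2.326 × 1.096% = 2.949%.

2.95%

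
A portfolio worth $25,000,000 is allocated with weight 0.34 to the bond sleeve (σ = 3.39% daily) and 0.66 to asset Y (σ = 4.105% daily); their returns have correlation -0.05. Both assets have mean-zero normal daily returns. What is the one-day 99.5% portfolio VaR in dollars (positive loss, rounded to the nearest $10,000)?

$1,860,000

σ_p² = 0.34²·3.39² + 0.66²·4.105² + 2·-0.05·0.34·0.66·3.39·4.105 = 8.3565 (%²).
σ_p = √8.3565 = 2.891%.
At 99.5%, z = 2.576.
VaR = 2.576 × 2.891% = 7.447%; on $25,000,000 that is $1,861,750.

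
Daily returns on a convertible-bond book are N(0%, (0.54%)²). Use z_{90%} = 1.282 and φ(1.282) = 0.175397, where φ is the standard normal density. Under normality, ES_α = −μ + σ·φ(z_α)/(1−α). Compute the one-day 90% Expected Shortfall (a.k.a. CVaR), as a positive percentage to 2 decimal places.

0.95%

Tail multiplier: φ(z)/(1−α) = 0.175397 / 0.1 = 1.754.
ES = 0.54% × 1.754 = 0.947%.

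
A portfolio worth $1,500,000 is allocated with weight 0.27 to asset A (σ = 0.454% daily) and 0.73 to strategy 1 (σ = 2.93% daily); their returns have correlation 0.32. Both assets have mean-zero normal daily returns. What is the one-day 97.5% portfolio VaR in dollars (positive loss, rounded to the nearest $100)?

σ_p² = 0.27²·0.454² + 0.73²·2.93² + 2·0.32·0.27·0.73·0.454·2.93 = 4.7577 (%²).
σ_p = √4.7577 = 2.181%.
At 97.5%, z = 1.960.
VaR = 1.960 × 2.181% = 4.275%; on $1,500,000 that is $64,125.

$64,100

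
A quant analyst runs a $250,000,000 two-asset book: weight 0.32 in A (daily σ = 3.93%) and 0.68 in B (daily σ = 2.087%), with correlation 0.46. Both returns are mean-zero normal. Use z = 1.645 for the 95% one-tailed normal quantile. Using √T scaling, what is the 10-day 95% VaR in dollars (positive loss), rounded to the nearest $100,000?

$29,800,000

σ_p = √(0.32²·3.93² + 0.68²·2.087² + 2·0.46·0.32·0.68·3.93·2.087) = 2.289%.
σ_{10d} = 2.289% × √10 = 7.238%.
VaR = 1.645 × 7.238% = 11.907%; on $250,000,000 that is $29,767,500.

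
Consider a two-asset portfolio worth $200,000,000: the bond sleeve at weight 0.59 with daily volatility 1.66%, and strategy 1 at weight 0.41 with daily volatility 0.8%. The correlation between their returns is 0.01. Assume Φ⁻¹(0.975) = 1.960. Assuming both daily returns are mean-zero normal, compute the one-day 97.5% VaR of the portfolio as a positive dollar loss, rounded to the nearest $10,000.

$4,060,000

σ_p² = 0.59²·1.66² + 0.41²·0.8² + 2·0.01·0.59·0.41·1.66·0.8 = 1.0732 (%²).
σ_p = √1.0732 = 1.036%.
VaR = 1.960 × 1.036% = 2.031%; on $200,000,000 that is $4,062,000.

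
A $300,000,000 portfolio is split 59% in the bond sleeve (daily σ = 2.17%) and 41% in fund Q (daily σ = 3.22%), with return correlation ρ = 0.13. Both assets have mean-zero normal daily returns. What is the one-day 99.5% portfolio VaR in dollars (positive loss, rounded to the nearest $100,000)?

$15,100,000

σ_p² = 0.59²·2.17² + 0.41²·3.22² + 2·0.13·0.59·0.41·2.17·3.22 = 3.8216 (%²).
σ_p = √3.8216 = 1.955%.
At 99.5%, z = 2.576.
VaR = 2.576 × 1.955% = 5.036%; on $300,000,000 that is $15,108,000.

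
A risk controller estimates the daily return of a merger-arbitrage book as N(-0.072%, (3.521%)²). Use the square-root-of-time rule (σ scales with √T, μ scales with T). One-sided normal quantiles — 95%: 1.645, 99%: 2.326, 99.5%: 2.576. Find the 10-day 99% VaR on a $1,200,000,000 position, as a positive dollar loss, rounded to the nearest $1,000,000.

$319,000,000

σ_{10d} = 3.521% × √10 = 11.134%; μ_{10d} = 10 × -0.072% = -0.720%.
VaR = −(-0.720%) + 2.326 × 11.134% = 26.618%.
On $1,200,000,000: 0.26618 × $1,200,000,000 = $319,416,000.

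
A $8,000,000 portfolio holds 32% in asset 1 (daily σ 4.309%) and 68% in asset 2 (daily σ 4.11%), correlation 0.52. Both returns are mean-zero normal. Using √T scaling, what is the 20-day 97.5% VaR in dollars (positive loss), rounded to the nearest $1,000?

σ_p = √(0.32²·4.309² + 0.68²·4.11² + 2·0.52·0.32·0.68·4.309·4.11) = 3.704%.
σ_{20d} = 3.704% × √20 = 16.565%.
z(97.5%) = 1.960.
VaR = 1.960 × 16.565% = 32.467%; on $8,000,000 that is $2,597,360.

$2,597,000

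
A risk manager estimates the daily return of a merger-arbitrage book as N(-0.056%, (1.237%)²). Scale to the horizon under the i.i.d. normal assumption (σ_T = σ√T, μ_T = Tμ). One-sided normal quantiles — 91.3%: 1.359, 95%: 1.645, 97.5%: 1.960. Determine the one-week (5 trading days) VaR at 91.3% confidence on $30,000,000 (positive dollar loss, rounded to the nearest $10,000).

σ_{5d} = 1.237% × √5 = 2.766%; μ_{5d} = 5 × -0.056% = -0.280%.
VaR = −(-0.280%) + 1.359 × 2.766% = 4.039%.
On $30,000,000: 0.04039 × $30,000,000 = $1,211,700.

$1,210,000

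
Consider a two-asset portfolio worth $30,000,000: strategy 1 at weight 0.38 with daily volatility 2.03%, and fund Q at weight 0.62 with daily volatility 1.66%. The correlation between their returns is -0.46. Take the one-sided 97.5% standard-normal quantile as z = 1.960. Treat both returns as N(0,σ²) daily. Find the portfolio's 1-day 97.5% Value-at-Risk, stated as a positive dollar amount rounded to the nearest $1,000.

σ_p² = 0.38²·2.03² + 0.62²·1.66² + 2·-0.46·0.38·0.62·2.03·1.66 = 0.9239 (%²).
σ_p = √0.9239 = 0.961%.
VaR = 1.960 × 0.961% = 1.884%; on $30,000,000 that is $565,200.

$565,000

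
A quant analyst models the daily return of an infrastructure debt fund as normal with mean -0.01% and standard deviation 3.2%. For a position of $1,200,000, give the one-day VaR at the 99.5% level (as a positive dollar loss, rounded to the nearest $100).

$99,000

At 99.5% one-sided, z = 2.576.
VaR = −μ + z·σ = −(-0.01%) + 2.576 × 3.2% = 8.253%.
On $1,200,000: 0.08253 × $1,200,000 = $99,036.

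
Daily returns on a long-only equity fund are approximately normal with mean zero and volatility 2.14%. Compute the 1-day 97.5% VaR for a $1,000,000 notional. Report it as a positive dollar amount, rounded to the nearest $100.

$41,900

At 97.5% one-sided, z = 1.960.
VaR = z·σ = 1.960 × 2.14% = 4.194%.
On $1,000,000: 0.04194 × $1,000,000 = $41,940.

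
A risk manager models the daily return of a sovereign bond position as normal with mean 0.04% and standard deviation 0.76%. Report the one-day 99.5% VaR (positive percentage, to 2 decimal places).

At 99.5% one-sided, z = 2.576.
VaR = −μ + z·σ = −(0.04%) + 2.576 × 0.76% = 1.918%.

1.92%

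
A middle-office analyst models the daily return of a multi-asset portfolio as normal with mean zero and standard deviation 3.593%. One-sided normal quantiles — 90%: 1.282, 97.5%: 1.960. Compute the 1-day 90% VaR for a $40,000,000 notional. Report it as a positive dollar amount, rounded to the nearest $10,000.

$1,840,000

VaR = z·σ = 1.282 × 3.593% = 4.606%.
On $40,000,000: 0.04606 × $40,000,000 = $1,842,400.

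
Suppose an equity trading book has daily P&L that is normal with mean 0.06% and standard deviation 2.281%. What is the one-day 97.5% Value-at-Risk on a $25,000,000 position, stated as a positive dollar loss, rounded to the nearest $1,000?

At 97.5% one-sided, z = 1.960.
VaR = −μ + z·σ = −(0.06%) + 1.960 × 2.281% = 4.411%.
On $25,000,000: 0.04411 × $25,000,000 = $1,102,750.

$1,103,000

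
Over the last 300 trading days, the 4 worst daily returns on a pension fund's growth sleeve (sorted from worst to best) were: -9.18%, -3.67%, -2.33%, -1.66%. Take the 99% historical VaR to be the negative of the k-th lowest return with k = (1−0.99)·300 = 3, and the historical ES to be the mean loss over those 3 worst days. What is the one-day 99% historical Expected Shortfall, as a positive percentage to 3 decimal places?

The 3 worst returns sum to -15.18%.
ES = −(-15.18%) / 3 = 5.06% ≈ 5.060%.

5.060%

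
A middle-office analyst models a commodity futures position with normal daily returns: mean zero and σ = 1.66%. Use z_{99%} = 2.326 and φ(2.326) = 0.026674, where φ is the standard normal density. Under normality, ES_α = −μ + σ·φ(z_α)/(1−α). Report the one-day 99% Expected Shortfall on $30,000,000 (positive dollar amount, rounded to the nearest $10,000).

Tail multiplier: φ(z)/(1−α) = 0.026674 / 0.01 = 2.667.
ES = 1.66% × 2.667 = 4.427%.
On $30,000,000: 0.04427 × $30,000,000 = $1,328,100.

$1,330,000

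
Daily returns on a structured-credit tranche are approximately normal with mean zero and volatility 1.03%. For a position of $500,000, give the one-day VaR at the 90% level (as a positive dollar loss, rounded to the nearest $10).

$6,600

At 90% one-sided, z = 1.282.
VaR = z·σ = 1.282 × 1.03% = 1.320%.
On $500,000: 0.01320 × $500,000 = $6,600.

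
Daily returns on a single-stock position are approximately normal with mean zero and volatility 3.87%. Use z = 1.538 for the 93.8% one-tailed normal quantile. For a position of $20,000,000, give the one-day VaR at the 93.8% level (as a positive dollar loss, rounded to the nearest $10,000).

$1,190,000

VaR = z·σ = 1.538 × 3.87% = 5.952%.
On $20,000,000: 0.05952 × $20,000,000 = $1,190,400.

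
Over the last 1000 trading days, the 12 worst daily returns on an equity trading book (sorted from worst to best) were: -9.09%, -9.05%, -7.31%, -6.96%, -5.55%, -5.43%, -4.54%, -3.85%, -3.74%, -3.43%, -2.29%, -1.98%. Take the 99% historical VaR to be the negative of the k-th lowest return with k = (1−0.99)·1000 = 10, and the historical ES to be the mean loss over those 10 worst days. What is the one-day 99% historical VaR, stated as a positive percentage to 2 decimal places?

3.43%

k = 10; the 10th lowest return is -3.43%, so VaR = 3.43%.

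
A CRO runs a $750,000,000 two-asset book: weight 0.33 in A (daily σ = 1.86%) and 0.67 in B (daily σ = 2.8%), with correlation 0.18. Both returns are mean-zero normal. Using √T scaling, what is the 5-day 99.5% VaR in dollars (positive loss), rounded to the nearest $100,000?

σ_p = √(0.33²·1.86² + 0.67²·2.8² + 2·0.18·0.33·0.67·1.86·2.8) = 2.076%.
σ_{5d} = 2.076% × √5 = 4.642%.
z(99.5%) = 2.576.
VaR = 2.576 × 4.642% = 11.958%; on $750,000,000 that is $89,685,000.

$89,700,000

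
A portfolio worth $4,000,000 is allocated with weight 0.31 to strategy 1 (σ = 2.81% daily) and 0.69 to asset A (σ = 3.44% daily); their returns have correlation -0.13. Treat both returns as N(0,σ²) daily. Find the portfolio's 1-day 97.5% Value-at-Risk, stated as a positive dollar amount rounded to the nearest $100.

σ_p² = 0.31²·2.81² + 0.69²·3.44² + 2·-0.13·0.31·0.69·2.81·3.44 = 5.8552 (%²).
σ_p = √5.8552 = 2.420%.
At 97.5%, z = 1.960.
VaR = 1.960 × 2.420% = 4.743%; on $4,000,000 that is $189,720.

$189,700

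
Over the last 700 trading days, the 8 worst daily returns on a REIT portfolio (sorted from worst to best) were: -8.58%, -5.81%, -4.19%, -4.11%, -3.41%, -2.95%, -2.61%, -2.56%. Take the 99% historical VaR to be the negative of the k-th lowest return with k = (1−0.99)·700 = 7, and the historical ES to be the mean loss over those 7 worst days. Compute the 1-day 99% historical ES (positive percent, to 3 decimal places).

4.523%

The 7 worst returns sum to -31.66%.
ES = −(-31.66%) / 7 = 4.5228…% ≈ 4.523%.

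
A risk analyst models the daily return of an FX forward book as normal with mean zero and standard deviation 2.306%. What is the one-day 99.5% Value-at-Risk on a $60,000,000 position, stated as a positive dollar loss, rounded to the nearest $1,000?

At 99.5% one-sided, z = 2.576.
VaR = z·σ = 2.576 × 2.306% = 5.940%.
On $60,000,000: 0.05940 × $60,000,000 = $3,564,000.

$3,564,000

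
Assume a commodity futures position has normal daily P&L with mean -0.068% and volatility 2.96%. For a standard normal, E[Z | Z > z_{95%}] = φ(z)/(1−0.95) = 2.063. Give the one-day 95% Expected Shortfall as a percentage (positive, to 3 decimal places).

ES = −(-0.068%) + 2.96% × 2.063 = 6.174%.

6.174%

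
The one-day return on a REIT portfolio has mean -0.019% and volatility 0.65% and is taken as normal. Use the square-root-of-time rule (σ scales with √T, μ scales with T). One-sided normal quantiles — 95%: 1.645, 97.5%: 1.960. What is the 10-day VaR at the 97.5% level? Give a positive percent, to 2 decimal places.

4.22%

σ_{10d} = 0.65% × √10 = 2.055%; μ_{10d} = 10 × -0.019% = -0.190%.
VaR = −(-0.190%) + 1.960 × 2.055% = 4.218%.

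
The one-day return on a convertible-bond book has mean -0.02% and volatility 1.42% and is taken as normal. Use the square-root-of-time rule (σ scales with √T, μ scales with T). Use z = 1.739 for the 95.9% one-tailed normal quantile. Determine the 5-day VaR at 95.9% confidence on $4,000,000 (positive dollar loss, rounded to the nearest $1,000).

σ_{5d} = 1.42% × √5 = 3.175%; μ_{5d} = 5 × -0.02% = -0.100%.
VaR = −(-0.100%) + 1.739 × 3.175% = 5.621%.
On $4,000,000: 0.05621 × $4,000,000 = $224,840.

$225,000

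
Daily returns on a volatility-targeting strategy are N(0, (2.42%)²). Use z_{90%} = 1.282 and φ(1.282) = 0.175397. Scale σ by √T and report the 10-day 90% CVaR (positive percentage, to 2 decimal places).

σ_{10d} = 2.42% × √10 = 7.653%.
ES multiplier = φ(z)/(1−α) = 0.175397/0.1 = 1.754.
ES = 7.653% × 1.754 = 13.423%.

13.42%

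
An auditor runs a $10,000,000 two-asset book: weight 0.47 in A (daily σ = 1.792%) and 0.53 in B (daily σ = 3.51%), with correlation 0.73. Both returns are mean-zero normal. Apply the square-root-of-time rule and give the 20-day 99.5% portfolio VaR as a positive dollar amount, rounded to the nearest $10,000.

$2,930,000

σ_p = √(0.47²·1.792² + 0.53²·3.51² + 2·0.73·0.47·0.53·1.792·3.51) = 2.541%.
σ_{20d} = 2.541% × √20 = 11.364%.
z(99.5%) = 2.576.
VaR = 2.576 × 11.364% = 29.274%; on $10,000,000 that is $2,927,400.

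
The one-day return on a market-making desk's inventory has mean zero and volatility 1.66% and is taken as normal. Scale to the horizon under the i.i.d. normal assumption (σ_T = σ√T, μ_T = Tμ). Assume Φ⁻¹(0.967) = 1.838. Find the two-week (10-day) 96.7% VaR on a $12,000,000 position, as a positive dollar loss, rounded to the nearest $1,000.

σ_{10d} = 1.66% × √10 = 5.249%.
VaR = 1.838 × 5.249% = 9.648%.
On $12,000,000: 0.09648 × $12,000,000 = $1,157,760.

$1,158,000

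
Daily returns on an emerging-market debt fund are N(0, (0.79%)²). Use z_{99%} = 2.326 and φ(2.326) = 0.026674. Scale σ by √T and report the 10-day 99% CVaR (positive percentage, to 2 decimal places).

6.66%

σ_{10d} = 0.79% × √10 = 2.498%.
ES multiplier = φ(z)/(1−α) = 0.026674/0.01 = 2.667.
ES = 2.498% × 2.667 = 6.662%.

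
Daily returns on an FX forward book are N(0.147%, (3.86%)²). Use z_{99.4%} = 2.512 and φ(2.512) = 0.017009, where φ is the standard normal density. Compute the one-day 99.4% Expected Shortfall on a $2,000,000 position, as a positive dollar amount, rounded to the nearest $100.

Tail multiplier: φ(z)/(1−α) = 0.017009 / 0.006 = 2.835.
ES = −(0.147%) + 3.86% × 2.835 = 10.796%.
On $2,000,000: 0.10796 × $2,000,000 = $215,920.

$215,900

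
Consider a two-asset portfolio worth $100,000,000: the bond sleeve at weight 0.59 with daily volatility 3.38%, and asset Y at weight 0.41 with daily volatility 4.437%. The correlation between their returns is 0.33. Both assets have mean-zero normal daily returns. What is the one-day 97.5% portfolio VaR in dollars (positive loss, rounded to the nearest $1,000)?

σ_p² = 0.59²·3.38² + 0.41²·4.437² + 2·0.33·0.59·0.41·3.38·4.437 = 9.6806 (%²).
σ_p = √9.6806 = 3.111%.
At 97.5%, z = 1.960.
VaR = 1.960 × 3.111% = 6.098%; on $100,000,000 that is $6,098,000.

$6,098,000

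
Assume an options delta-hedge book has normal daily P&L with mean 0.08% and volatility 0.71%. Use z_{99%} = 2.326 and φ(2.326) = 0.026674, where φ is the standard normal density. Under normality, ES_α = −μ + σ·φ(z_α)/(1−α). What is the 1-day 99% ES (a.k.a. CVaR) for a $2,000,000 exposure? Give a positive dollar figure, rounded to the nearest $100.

Tail multiplier: φ(z)/(1−α) = 0.026674 / 0.01 = 2.667.
ES = −(0.08%) + 0.71% × 2.667 = 1.814%.
On $2,000,000: 0.01814 × $2,000,000 = $36,280.

$36,300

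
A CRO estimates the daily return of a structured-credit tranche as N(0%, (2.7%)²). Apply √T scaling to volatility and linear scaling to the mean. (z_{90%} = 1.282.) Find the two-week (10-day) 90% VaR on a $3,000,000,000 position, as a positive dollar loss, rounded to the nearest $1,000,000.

$328,000,000

σ_{10d} = 2.7% × √10 = 8.538%.
VaR = 1.282 × 8.538% = 10.946%.
On $3,000,000,000: 0.10946 × $3,000,000,000 = $328,380,000.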